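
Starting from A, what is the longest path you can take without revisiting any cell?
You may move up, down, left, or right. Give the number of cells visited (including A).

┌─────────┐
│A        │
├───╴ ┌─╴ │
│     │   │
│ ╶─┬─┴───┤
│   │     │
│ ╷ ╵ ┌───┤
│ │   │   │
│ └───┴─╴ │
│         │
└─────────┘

Finding longest simple path using DFS:
Start: (0, 0)
Longest path visits 15 cells
Path: A → right → right → down → left → left → down → down → down → right → right → right → right → up → left

Solution:

┌─────────┐
│A → ↓    │
├───╴ ┌─╴ │
│↓ ← ↲│   │
│ ╶─┬─┴───┤
│↓  │     │
│ ╷ ╵ ┌───┤
│↓│   │B ↰│
│ └───┴─╴ │
│↳ → → → ↑│
└─────────┘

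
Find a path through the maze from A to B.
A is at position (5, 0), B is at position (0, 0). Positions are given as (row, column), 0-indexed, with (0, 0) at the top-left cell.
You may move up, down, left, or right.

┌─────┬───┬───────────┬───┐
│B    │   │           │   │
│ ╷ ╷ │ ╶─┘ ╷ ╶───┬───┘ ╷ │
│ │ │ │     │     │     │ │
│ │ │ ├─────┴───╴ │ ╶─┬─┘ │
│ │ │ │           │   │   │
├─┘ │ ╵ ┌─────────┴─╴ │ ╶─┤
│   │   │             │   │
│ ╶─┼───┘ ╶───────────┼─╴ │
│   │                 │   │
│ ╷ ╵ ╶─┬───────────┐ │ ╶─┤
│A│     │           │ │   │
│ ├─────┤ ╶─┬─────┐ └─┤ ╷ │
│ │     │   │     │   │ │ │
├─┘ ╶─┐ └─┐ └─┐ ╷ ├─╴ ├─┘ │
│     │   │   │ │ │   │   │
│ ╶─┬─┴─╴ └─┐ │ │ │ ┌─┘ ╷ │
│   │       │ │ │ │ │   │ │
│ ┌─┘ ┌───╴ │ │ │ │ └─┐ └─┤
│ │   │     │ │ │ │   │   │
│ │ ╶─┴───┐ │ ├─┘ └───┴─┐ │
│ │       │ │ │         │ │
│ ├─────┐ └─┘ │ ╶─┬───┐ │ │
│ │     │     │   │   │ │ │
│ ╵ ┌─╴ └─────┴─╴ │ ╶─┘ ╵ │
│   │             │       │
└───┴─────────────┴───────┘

Finding the shortest path from (5, 0) to (0, 0):
Path length: 7 steps
Directions: up → up → right → up → up → up → left

Solution:

┌─────┬───┬───────────┬───┐
│B ↰  │   │           │   │
│ ╷ ╷ │ ╶─┘ ╷ ╶───┬───┘ ╷ │
│ │↑│ │     │     │     │ │
│ │ │ ├─────┴───╴ │ ╶─┬─┘ │
│ │↑│ │           │   │   │
├─┘ │ ╵ ┌─────────┴─╴ │ ╶─┤
│↱ ↑│   │             │   │
│ ╶─┼───┘ ╶───────────┼─╴ │
│↑  │                 │   │
│ ╷ ╵ ╶─┬───────────┐ │ ╶─┤
│A│     │           │ │   │
│ ├─────┤ ╶─┬─────┐ └─┤ ╷ │
│ │     │   │     │   │ │ │
├─┘ ╶─┐ └─┐ └─┐ ╷ ├─╴ ├─┘ │
│     │   │   │ │ │   │   │
│ ╶─┬─┴─╴ └─┐ │ │ │ ┌─┘ ╷ │
│   │       │ │ │ │ │   │ │
│ ┌─┘ ┌───╴ │ │ │ │ └─┐ └─┤
│ │   │     │ │ │ │   │   │
│ │ ╶─┴───┐ │ ├─┘ └───┴─┐ │
│ │       │ │ │         │ │
│ ├─────┐ └─┘ │ ╶─┬───┐ │ │
│ │     │     │   │   │ │ │
│ ╵ ┌─╴ └─────┴─╴ │ ╶─┘ ╵ │
│   │             │       │
└───┴─────────────┴───────┘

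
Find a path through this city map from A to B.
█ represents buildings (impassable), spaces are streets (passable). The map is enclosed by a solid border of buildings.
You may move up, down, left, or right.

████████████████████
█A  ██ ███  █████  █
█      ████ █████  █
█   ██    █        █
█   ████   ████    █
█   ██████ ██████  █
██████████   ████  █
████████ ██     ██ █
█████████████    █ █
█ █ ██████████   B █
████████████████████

Finding the shortest path from A to B:
Movement: cardinal only
Path length: 24 steps
Directions: down → right → right → right → right → right → down → right → right → down → right → right → down → down → right → down → right → right → down → right → down → right → right → right

Solution:

████████████████████
█A  ██ ███  █████  █
█↳→→→→↓████ █████  █
█   ██↳→↓ █        █
█   ████↳→↓████    █
█   ██████↓██████  █
██████████↳↓ ████  █
████████ ██↳→↓  ██ █
█████████████↳↓  █ █
█ █ ██████████↳→→B █
████████████████████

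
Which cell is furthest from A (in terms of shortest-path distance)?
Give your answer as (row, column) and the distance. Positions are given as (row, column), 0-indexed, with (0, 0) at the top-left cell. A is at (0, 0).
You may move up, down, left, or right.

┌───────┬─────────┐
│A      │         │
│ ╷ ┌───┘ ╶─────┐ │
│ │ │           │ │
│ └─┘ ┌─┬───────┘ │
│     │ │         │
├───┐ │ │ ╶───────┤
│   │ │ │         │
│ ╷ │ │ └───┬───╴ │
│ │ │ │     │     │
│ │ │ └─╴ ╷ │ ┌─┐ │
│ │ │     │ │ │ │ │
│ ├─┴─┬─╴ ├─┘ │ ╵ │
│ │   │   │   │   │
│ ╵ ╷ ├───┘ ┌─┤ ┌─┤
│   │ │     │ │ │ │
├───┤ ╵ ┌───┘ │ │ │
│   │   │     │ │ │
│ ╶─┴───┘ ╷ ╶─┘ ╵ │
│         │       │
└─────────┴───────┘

Computing BFS distances from A to all cells:
Furthest cell: (5, 1)
Distance: 46 steps

Path from A to the furthest cell:

┌───────┬─────────┐
│A      │↱ → → → ↓│
│ ╷ ┌───┘ ╶─────┐ │
│↓│ │↱ → ↑      │↓│
│ └─┘ ┌─┬───────┘ │
│↳ → ↑│ │↓ ← ← ← ↲│
├───┐ │ │ ╶───────┤
│↱ ↓│ │ │↳ → → → ↓│
│ ╷ │ │ └───┬───╴ │
│↑│↓│ │     │↓ ← ↲│
│ │ │ └─╴ ╷ │ ┌─┐ │
│↑│B│     │ │↓│ │ │
│ ├─┴─┬─╴ ├─┘ │ ╵ │
│↑│↓ ↰│   │↓ ↲│   │
│ ╵ ╷ ├───┘ ┌─┤ ┌─┤
│↑ ↲│↑│↓ ← ↲│ │ │ │
├───┤ ╵ ┌───┘ │ │ │
│   │↑ ↲│     │ │ │
│ ╶─┴───┘ ╷ ╶─┘ ╵ │
│         │       │
└─────────┴───────┘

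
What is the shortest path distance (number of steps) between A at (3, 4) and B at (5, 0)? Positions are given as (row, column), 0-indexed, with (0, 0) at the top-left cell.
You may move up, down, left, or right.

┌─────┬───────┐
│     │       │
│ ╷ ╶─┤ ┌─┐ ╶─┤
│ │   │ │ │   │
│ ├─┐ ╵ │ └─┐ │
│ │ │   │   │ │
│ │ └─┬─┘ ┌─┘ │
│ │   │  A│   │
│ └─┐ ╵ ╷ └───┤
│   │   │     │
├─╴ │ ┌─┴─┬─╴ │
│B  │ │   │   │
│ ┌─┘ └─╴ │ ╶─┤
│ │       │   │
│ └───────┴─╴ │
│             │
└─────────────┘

Finding path from (3, 4) to (5, 0):
Path: (3,4) → (4,4) → (4,5) → (4,6) → (5,6) → (5,5) → (6,5) → (6,6) → (7,6) → (7,5) → (7,4) → (7,3) → (7,2) → (7,1) → (7,0) → (6,0) → (5,0)
Distance: 16 steps

Solution:

┌─────┬───────┐
│     │       │
│ ╷ ╶─┤ ┌─┐ ╶─┤
│ │   │ │ │   │
│ ├─┐ ╵ │ └─┐ │
│ │ │   │   │ │
│ │ └─┬─┘ ┌─┘ │
│ │   │  A│   │
│ └─┐ ╵ ╷ └───┤
│   │   │↳ → ↓│
├─╴ │ ┌─┴─┬─╴ │
│B  │ │   │↓ ↲│
│ ┌─┘ └─╴ │ ╶─┤
│↑│       │↳ ↓│
│ └───────┴─╴ │
│↑ ← ← ← ← ← ↲│
└─────────────┘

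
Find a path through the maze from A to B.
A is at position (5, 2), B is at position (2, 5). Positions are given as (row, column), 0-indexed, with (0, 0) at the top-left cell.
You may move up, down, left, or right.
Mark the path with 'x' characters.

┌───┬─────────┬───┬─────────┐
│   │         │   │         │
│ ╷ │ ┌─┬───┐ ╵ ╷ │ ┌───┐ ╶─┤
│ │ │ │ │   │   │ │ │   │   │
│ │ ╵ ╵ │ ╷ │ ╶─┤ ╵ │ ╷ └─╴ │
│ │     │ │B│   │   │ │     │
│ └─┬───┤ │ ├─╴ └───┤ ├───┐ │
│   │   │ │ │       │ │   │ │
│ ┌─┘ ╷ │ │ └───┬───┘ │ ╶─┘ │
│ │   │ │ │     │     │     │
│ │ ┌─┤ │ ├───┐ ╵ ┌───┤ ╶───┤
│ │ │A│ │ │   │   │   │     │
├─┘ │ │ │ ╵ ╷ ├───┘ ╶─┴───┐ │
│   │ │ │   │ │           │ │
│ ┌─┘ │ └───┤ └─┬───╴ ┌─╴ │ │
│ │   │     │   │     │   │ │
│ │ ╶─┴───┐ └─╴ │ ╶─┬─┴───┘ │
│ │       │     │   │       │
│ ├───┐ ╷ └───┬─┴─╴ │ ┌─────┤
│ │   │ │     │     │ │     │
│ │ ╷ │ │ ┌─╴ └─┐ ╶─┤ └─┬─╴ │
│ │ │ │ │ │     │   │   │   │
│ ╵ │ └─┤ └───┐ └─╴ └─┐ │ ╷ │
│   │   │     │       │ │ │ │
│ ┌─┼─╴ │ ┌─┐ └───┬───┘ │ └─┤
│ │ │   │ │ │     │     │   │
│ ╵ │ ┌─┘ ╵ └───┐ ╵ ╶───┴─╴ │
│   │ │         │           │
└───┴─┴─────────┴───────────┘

Finding the shortest path from (5, 2) to (2, 5):
Path length: 54 steps
Directions: down → down → left → down → right → right → right → down → down → down → right → right → down → right → right → down → right → up → right → right → up → up → left → up → up → right → right → right → up → up → up → left → left → up → right → right → up → up → left → left → up → left → down → down → down → left → left → down → left → up → left → left → up → up

Solution:

┌───┬─────────┬───┬─────────┐
│   │         │   │         │
│ ╷ │ ┌─┬───┐ ╵ ╷ │ ┌───┐ ╶─┤
│ │ │ │ │   │   │ │ │x x│   │
│ │ ╵ ╵ │ ╷ │ ╶─┤ ╵ │ ╷ └─╴ │
│ │     │ │B│   │   │x│x x x│
│ └─┬───┤ │ ├─╴ └───┤ ├───┐ │
│   │   │ │x│       │x│   │x│
│ ┌─┘ ╷ │ │ └───┬───┘ │ ╶─┘ │
│ │   │ │ │x x x│x x x│x x x│
│ │ ┌─┤ │ ├───┐ ╵ ┌───┤ ╶───┤
│ │ │A│ │ │   │x x│   │x x x│
├─┘ │ │ │ ╵ ╷ ├───┘ ╶─┴───┐ │
│   │x│ │   │ │           │x│
│ ┌─┘ │ └───┤ └─┬───╴ ┌─╴ │ │
│ │x x│     │   │     │   │x│
│ │ ╶─┴───┐ └─╴ │ ╶─┬─┴───┘ │
│ │x x x x│     │   │x x x x│
│ ├───┐ ╷ └───┬─┴─╴ │ ┌─────┤
│ │   │ │x    │     │x│     │
│ │ ╷ │ │ ┌─╴ └─┐ ╶─┤ └─┬─╴ │
│ │ │ │ │x│     │   │x x│   │
│ ╵ │ └─┤ └───┐ └─╴ └─┐ │ ╷ │
│   │   │x x x│       │x│ │ │
│ ┌─┼─╴ │ ┌─┐ └───┬───┘ │ └─┤
│ │ │   │ │ │x x x│x x x│   │
│ ╵ │ ┌─┘ ╵ └───┐ ╵ ╶───┴─╴ │
│   │ │         │x x        │
└───┴─┴─────────┴───────────┘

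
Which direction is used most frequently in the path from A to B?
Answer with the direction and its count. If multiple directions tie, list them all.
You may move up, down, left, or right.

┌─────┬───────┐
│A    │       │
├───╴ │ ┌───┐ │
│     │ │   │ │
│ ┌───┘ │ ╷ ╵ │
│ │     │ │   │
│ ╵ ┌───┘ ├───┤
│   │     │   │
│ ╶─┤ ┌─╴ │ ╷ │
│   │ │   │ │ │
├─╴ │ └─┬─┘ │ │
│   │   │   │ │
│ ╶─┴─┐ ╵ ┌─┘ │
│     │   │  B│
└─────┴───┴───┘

Directions: right, right, down, left, left, down, down, right, up, right, right, up, up, right, right, right, down, down, left, up, left, down, down, left, left, down, down, right, down, right, up, right, up, up, right, down, down, down
Counts: {'right': 12, 'down': 13, 'left': 6, 'up': 7}
Most common: down (13 times)

Solution:

┌─────┬───────┐
│A → ↓│↱ → → ↓│
├───╴ │ ┌───┐ │
│↓ ← ↲│↑│↓ ↰│↓│
│ ┌───┘ │ ╷ ╵ │
│↓│↱ → ↑│↓│↑ ↲│
│ ╵ ┌───┘ ├───┤
│↳ ↑│↓ ← ↲│↱ ↓│
│ ╶─┤ ┌─╴ │ ╷ │
│   │↓│   │↑│↓│
├─╴ │ └─┬─┘ │ │
│   │↳ ↓│↱ ↑│↓│
│ ╶─┴─┐ ╵ ┌─┘ │
│     │↳ ↑│  B│
└─────┴───┴───┘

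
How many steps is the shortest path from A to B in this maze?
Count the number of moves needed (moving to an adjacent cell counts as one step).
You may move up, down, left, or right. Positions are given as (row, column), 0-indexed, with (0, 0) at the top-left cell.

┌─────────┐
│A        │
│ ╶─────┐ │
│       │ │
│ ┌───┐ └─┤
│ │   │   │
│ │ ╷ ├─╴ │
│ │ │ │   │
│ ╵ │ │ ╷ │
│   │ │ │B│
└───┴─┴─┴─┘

Using BFS to find shortest path:
Start: (0, 0), End: (4, 4)
Path found:
(0,0) → (1,0) → (1,1) → (1,2) → (1,3) → (2,3) → (2,4) → (3,4) → (4,4)
Number of steps: 8

Solution:

┌─────────┐
│A        │
│ ╶─────┐ │
│↳ → → ↓│ │
│ ┌───┐ └─┤
│ │   │↳ ↓│
│ │ ╷ ├─╴ │
│ │ │ │  ↓│
│ ╵ │ │ ╷ │
│   │ │ │B│
└───┴─┴─┴─┘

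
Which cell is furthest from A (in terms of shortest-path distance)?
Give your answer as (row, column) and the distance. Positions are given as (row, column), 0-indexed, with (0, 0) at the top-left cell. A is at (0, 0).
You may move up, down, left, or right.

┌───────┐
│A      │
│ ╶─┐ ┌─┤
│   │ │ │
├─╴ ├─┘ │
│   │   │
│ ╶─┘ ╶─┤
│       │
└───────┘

Computing BFS distances from A to all cells:
Furthest cell: (1, 3)
Distance: 10 steps

Path from A to the furthest cell:

┌───────┐
│A      │
│ ╶─┐ ┌─┤
│↳ ↓│ │B│
├─╴ ├─┘ │
│↓ ↲│↱ ↑│
│ ╶─┘ ╶─┤
│↳ → ↑  │
└───────┘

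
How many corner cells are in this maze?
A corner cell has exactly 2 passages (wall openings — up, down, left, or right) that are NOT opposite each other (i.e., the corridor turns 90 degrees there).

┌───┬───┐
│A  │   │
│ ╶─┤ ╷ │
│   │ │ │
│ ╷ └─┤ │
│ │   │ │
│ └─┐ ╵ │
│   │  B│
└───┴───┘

Counting corner cells (2 non-opposite passages):
Total corners: 9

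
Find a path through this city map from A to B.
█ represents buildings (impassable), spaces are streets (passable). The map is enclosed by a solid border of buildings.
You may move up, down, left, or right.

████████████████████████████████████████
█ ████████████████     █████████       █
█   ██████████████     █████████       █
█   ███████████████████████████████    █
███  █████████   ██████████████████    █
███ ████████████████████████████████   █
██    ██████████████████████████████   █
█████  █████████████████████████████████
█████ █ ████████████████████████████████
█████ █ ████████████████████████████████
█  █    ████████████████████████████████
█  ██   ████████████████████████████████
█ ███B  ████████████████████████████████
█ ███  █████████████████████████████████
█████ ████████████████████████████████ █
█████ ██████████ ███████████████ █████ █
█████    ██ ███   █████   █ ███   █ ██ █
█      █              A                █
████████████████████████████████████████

Finding the shortest path from A to B:
Movement: cardinal only
Path length: 22 steps
Directions: left → left → left → left → left → left → left → left → left → left → left → left → left → left → up → left → left → left → up → up → up → up

Solution:

████████████████████████████████████████
█ ████████████████     █████████       █
█   ██████████████     █████████       █
█   ███████████████████████████████    █
███  █████████   ██████████████████    █
███ ████████████████████████████████   █
██    ██████████████████████████████   █
█████  █████████████████████████████████
█████ █ ████████████████████████████████
█████ █ ████████████████████████████████
█  █    ████████████████████████████████
█  ██   ████████████████████████████████
█ ███B  ████████████████████████████████
█ ███↑ █████████████████████████████████
█████↑████████████████████████████████ █
█████↑██████████ ███████████████ █████ █
█████↑←←↰██ ███   █████   █ ███   █ ██ █
█      █↑←←←←←←←←←←←←←A                █
████████████████████████████████████████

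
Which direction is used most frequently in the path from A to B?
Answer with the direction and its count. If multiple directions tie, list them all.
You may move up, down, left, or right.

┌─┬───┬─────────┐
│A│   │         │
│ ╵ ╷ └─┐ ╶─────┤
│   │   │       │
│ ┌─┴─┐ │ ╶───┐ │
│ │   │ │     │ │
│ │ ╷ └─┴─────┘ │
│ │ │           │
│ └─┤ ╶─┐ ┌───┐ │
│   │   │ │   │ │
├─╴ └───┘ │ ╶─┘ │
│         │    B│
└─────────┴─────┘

Directions: down, down, down, down, right, down, right, right, right, up, up, right, right, right, down, down
Counts: {'down': 7, 'right': 7, 'up': 2}
Most common: down and right (tied at 7 times each)

Solution:

┌─┬───┬─────────┐
│A│   │         │
│ ╵ ╷ └─┐ ╶─────┤
│↓  │   │       │
│ ┌─┴─┐ │ ╶───┐ │
│↓│   │ │     │ │
│ │ ╷ └─┴─────┘ │
│↓│ │    ↱ → → ↓│
│ └─┤ ╶─┐ ┌───┐ │
│↳ ↓│   │↑│   │↓│
├─╴ └───┘ │ ╶─┘ │
│  ↳ → → ↑│    B│
└─────────┴─────┘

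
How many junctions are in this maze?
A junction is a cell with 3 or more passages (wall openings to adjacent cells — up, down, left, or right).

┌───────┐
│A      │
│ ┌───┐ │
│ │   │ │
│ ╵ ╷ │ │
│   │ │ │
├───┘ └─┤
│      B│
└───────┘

Checking each cell for number of passages:

Junctions found (3+ passages):
  (3, 2): 3 passages
Total junctions: 1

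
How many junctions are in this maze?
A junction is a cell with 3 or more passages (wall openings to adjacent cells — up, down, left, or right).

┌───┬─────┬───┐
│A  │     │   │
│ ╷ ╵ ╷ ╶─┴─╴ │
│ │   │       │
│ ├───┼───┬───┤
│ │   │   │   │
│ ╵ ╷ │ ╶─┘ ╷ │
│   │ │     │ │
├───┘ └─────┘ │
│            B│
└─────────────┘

Checking each cell for number of passages:

Junctions found (3+ passages):
  (0, 3): 3 passages
  (4, 2): 3 passages
Total junctions: 2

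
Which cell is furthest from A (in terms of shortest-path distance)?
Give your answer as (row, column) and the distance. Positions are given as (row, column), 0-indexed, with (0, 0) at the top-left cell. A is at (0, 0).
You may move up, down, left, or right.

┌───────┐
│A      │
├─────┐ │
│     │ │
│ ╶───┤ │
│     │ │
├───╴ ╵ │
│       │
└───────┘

Computing BFS distances from A to all cells:
Furthest cell: (1, 2)
Distance: 13 steps

Path from A to the furthest cell:

┌───────┐
│A → → ↓│
├─────┐ │
│↱ → B│↓│
│ ╶───┤ │
│↑ ← ↰│↓│
├───╴ ╵ │
│    ↑ ↲│
└───────┘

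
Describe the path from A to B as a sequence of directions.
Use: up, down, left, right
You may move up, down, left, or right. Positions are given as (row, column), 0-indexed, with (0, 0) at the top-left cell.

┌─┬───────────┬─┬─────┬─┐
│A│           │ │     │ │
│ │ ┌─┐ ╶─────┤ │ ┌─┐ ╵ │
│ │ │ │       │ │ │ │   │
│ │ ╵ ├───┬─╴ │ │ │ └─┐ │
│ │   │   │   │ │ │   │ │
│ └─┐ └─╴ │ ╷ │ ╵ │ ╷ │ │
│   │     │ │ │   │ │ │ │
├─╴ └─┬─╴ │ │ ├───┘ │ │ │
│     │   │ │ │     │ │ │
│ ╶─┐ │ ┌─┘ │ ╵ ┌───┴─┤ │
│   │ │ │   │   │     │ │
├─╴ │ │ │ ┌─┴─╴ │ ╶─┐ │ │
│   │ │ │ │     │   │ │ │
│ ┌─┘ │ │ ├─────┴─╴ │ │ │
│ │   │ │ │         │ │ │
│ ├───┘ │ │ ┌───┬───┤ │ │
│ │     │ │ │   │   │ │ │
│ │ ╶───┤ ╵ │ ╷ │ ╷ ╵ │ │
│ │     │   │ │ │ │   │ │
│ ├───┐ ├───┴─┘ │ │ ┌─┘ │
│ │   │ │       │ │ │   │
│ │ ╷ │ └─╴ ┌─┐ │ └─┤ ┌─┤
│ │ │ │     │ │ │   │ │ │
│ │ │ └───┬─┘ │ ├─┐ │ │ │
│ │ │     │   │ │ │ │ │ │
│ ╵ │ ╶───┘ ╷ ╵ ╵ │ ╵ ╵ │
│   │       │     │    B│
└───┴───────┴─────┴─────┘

Finding the path and converting it to directions:
Path through cells: (0,0) → (1,0) → (2,0) → (3,0) → (3,1) → (4,1) → (4,0) → (5,0) → (5,1) → (6,1) → (6,0) → (7,0) → (8,0) → (9,0) → (10,0) → (11,0) → (12,0) → (13,0) → (13,1) → (12,1) → (11,1) → (10,1) → (10,2) → (11,2) → (12,2) → (13,2) → (13,3) → (13,4) → (13,5) → (12,5) → (12,6) → (13,6) → (13,7) → (12,7) → (11,7) → (10,7) → (10,6) → (10,5) → (11,5) → (11,4) → (11,3) → (10,3) → (9,3) → (9,2) → (9,1) → (8,1) → (8,2) → (8,3) → (7,3) → (6,3) → (5,3) → (4,3) → (4,4) → (3,4) → (3,3) → (3,2) → (2,2) → (2,1) → (1,1) → (0,1) → (0,2) → (0,3) → (1,3) → (1,4) → (1,5) → (1,6) → (2,6) → (2,5) → (3,5) → (4,5) → (5,5) → (5,4) → (6,4) → (7,4) → (8,4) → (9,4) → (9,5) → (8,5) → (7,5) → (7,6) → (7,7) → (7,8) → (7,9) → (6,9) → (6,8) → (5,8) → (5,9) → (5,10) → (6,10) → (7,10) → (8,10) → (9,10) → (9,9) → (8,9) → (8,8) → (9,8) → (10,8) → (11,8) → (11,9) → (12,9) → (13,9) → (13,10) → (13,11)
Directions: down, down, down, right, down, left, down, right, down, left, down, down, down, down, down, down, down, right, up, up, up, right, down, down, down, right, right, right, up, right, down, right, up, up, up, left, left, down, left, left, up, up, left, left, up, right, right, up, up, up, up, right, up, left, left, up, left, up, up, right, right, down, right, right, right, down, left, down, down, down, left, down, down, down, down, right, up, up, right, right, right, right, up, left, up, right, right, down, down, down, down, left, up, left, down, down, down, right, down, down, right, right

Solution:

┌─┬───────────┬─┬─────┬─┐
│A│↱ → ↓      │ │     │ │
│ │ ┌─┐ ╶─────┤ │ ┌─┐ ╵ │
│↓│↑│ │↳ → → ↓│ │ │ │   │
│ │ ╵ ├───┬─╴ │ │ │ └─┐ │
│↓│↑ ↰│   │↓ ↲│ │ │   │ │
│ └─┐ └─╴ │ ╷ │ ╵ │ ╷ │ │
│↳ ↓│↑ ← ↰│↓│ │   │ │ │ │
├─╴ └─┬─╴ │ │ ├───┘ │ │ │
│↓ ↲  │↱ ↑│↓│ │     │ │ │
│ ╶─┐ │ ┌─┘ │ ╵ ┌───┴─┤ │
│↳ ↓│ │↑│↓ ↲│   │↱ → ↓│ │
├─╴ │ │ │ ┌─┴─╴ │ ╶─┐ │ │
│↓ ↲│ │↑│↓│     │↑ ↰│↓│ │
│ ┌─┘ │ │ ├─────┴─╴ │ │ │
│↓│   │↑│↓│↱ → → → ↑│↓│ │
│ ├───┘ │ │ ┌───┬───┤ │ │
│↓│↱ → ↑│↓│↑│   │↓ ↰│↓│ │
│ │ ╶───┤ ╵ │ ╷ │ ╷ ╵ │ │
│↓│↑ ← ↰│↳ ↑│ │ │↓│↑ ↲│ │
│ ├───┐ ├───┴─┘ │ │ ┌─┘ │
│↓│↱ ↓│↑│  ↓ ← ↰│↓│ │   │
│ │ ╷ │ └─╴ ┌─┐ │ └─┤ ┌─┤
│↓│↑│↓│↑ ← ↲│ │↑│↳ ↓│ │ │
│ │ │ └───┬─┘ │ ├─┐ │ │ │
│↓│↑│↓    │↱ ↓│↑│ │↓│ │ │
│ ╵ │ ╶───┘ ╷ ╵ ╵ │ ╵ ╵ │
│↳ ↑│↳ → → ↑│↳ ↑  │↳ → B│
└───┴───────┴─────┴─────┘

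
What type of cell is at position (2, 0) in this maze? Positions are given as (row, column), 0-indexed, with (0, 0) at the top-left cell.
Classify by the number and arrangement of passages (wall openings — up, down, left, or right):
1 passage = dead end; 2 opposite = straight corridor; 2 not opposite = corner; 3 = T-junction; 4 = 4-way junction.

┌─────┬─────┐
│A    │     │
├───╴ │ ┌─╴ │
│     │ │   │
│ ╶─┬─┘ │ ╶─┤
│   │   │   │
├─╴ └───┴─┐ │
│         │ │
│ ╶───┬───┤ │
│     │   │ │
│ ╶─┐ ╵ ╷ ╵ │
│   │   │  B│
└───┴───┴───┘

Checking cell at (2, 0):
Number of passages: 2
Cell type: corner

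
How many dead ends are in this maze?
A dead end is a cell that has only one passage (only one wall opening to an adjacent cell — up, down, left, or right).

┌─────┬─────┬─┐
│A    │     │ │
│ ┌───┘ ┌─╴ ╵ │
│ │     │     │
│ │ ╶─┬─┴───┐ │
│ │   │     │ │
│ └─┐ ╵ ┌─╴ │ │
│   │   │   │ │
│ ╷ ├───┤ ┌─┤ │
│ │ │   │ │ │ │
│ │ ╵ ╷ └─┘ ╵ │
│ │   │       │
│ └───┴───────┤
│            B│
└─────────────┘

Checking each cell for number of passages:

Dead ends found at positions:
  (0, 2)
  (0, 6)
  (1, 4)
  (4, 4)
  (4, 5)
  (6, 6)
Total dead ends: 6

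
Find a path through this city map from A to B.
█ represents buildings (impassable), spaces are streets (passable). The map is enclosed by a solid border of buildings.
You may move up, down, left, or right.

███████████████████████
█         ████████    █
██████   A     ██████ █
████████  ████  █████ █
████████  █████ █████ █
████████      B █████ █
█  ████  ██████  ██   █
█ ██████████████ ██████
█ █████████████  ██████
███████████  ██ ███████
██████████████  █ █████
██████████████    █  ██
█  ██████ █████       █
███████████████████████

Finding the shortest path from A to B:
Movement: cardinal only
Path length: 8 steps
Directions: down → down → down → right → right → right → right → right

Solution:

███████████████████████
█         ████████    █
██████   A     ██████ █
████████ ↓████  █████ █
████████ ↓█████ █████ █
████████ ↳→→→→B █████ █
█  ████  ██████  ██   █
█ ██████████████ ██████
█ █████████████  ██████
███████████  ██ ███████
██████████████  █ █████
██████████████    █  ██
█  ██████ █████       █
███████████████████████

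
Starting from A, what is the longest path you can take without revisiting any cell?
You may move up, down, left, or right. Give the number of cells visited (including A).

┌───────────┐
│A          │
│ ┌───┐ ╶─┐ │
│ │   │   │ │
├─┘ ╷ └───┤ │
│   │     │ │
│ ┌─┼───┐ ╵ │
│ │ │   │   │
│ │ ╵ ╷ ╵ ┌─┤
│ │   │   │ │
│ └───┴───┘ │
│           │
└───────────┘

Finding longest simple path using DFS:
Start: (0, 0)
Longest path visits 26 cells
Path: A → right → right → right → right → right → down → down → down → left → up → left → left → up → left → down → left → down → down → down → right → right → right → right → right → up

Solution:

┌───────────┐
│A → → → → ↓│
│ ┌───┐ ╶─┐ │
│ │↓ ↰│   │↓│
├─┘ ╷ └───┤ │
│↓ ↲│↑ ← ↰│↓│
│ ┌─┼───┐ ╵ │
│↓│ │   │↑ ↲│
│ │ ╵ ╷ ╵ ┌─┤
│↓│   │   │B│
│ └───┴───┘ │
│↳ → → → → ↑│
└───────────┘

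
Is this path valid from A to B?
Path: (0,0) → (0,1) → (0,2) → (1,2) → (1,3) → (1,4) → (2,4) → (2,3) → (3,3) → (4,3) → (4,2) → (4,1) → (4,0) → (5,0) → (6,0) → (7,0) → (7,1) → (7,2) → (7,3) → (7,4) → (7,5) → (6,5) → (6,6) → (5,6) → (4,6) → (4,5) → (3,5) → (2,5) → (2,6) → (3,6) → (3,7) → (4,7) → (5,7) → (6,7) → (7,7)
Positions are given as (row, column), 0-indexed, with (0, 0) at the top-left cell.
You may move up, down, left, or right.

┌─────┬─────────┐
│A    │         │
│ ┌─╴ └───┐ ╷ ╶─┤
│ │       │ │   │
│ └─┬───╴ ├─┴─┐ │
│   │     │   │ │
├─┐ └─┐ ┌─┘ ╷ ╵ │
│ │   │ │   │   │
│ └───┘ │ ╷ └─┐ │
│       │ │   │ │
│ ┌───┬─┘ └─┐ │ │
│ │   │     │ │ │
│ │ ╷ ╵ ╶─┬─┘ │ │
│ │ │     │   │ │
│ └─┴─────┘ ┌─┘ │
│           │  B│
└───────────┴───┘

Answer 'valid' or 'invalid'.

Checking path validity:
Result: All consecutive moves are passable.

valid

Correct solution:

┌─────┬─────────┐
│A → ↓│         │
│ ┌─╴ └───┐ ╷ ╶─┤
│ │  ↳ → ↓│ │   │
│ └─┬───╴ ├─┴─┐ │
│   │  ↓ ↲│↱ ↓│ │
├─┐ └─┐ ┌─┘ ╷ ╵ │
│ │   │↓│  ↑│↳ ↓│
│ └───┘ │ ╷ └─┐ │
│↓ ← ← ↲│ │↑ ↰│↓│
│ ┌───┬─┘ └─┐ │ │
│↓│   │     │↑│↓│
│ │ ╷ ╵ ╶─┬─┘ │ │
│↓│ │     │↱ ↑│↓│
│ └─┴─────┘ ┌─┘ │
│↳ → → → → ↑│  B│
└───────────┴───┘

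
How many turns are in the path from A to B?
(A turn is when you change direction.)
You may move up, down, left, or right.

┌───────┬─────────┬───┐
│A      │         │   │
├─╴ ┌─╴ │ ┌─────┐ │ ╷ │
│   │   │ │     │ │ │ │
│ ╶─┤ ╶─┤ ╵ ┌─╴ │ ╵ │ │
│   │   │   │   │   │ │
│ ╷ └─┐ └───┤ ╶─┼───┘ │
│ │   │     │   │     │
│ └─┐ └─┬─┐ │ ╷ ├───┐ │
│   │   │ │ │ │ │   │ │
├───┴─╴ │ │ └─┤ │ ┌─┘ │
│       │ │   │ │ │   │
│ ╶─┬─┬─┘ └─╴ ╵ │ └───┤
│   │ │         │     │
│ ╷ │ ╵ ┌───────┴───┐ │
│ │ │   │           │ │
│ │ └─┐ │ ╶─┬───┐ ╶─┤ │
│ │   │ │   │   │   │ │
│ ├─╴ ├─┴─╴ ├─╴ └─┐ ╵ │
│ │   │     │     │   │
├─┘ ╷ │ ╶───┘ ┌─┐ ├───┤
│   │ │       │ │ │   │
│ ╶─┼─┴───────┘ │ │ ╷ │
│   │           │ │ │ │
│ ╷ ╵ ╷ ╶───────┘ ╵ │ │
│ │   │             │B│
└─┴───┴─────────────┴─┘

Directions: right, down, left, down, right, down, right, down, right, down, left, left, left, down, right, down, down, right, down, left, down, left, down, right, down, right, up, right, down, right, right, right, right, right, right, up, up, right, down, down
Number of turns: 29

Solution:

┌───────┬─────────┬───┐
│A ↓    │         │   │
├─╴ ┌─╴ │ ┌─────┐ │ ╷ │
│↓ ↲│   │ │     │ │ │ │
│ ╶─┤ ╶─┤ ╵ ┌─╴ │ ╵ │ │
│↳ ↓│   │   │   │   │ │
│ ╷ └─┐ └───┤ ╶─┼───┘ │
│ │↳ ↓│     │   │     │
│ └─┐ └─┬─┐ │ ╷ ├───┐ │
│   │↳ ↓│ │ │ │ │   │ │
├───┴─╴ │ │ └─┤ │ ┌─┘ │
│↓ ← ← ↲│ │   │ │ │   │
│ ╶─┬─┬─┘ └─╴ ╵ │ └───┤
│↳ ↓│ │         │     │
│ ╷ │ ╵ ┌───────┴───┐ │
│ │↓│   │           │ │
│ │ └─┐ │ ╶─┬───┐ ╶─┤ │
│ │↳ ↓│ │   │   │   │ │
│ ├─╴ ├─┴─╴ ├─╴ └─┐ ╵ │
│ │↓ ↲│     │     │   │
├─┘ ╷ │ ╶───┘ ┌─┐ ├───┤
│↓ ↲│ │       │ │ │↱ ↓│
│ ╶─┼─┴───────┘ │ │ ╷ │
│↳ ↓│↱ ↓        │ │↑│↓│
│ ╷ ╵ ╷ ╶───────┘ ╵ │ │
│ │↳ ↑│↳ → → → → → ↑│B│
└─┴───┴─────────────┴─┘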